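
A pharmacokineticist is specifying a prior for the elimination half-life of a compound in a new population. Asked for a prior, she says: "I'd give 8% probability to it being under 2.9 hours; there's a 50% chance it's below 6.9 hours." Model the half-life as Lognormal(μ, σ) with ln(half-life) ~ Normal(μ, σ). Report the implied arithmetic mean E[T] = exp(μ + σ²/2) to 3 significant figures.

E[T] ≈ 8.35 hours

If T ~ Lognormal(μ,σ) then ln T ~ Normal(μ,σ), so the p-quantile of ln T is μ + z_p·σ.
ln(2.9) = 1.065 and ln(6.9) = 1.932; z_{0.08} = -1.405, z_{0.5} = 0.
σ = (1.932 − 1.065)/(0 − (-1.405)) = 0.617.
μ = 1.065 − (-1.405)·0.617 = 1.932.
E[T] = exp(μ + σ²/2) = exp(1.932 + 0.1903) = 8.35 hours.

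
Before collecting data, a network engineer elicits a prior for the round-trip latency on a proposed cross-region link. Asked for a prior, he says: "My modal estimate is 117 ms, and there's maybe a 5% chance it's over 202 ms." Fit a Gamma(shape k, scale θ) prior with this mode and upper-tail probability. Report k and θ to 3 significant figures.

k ≈ 10.4, θ ≈ 12.5

Gamma(k,θ) with k>1 has mode (k−1)θ, so θ = 117/(k−1).
Need P(X < 202) = 0.95 with θ tied to k this way. Start at k = 2, θ = 117: P(X<202) ≈ 0.515.
Too low — raise k to concentrate. Iterating converges to k ≈ 10.4.
Then θ = 117/(10.4−1) ≈ 12.5.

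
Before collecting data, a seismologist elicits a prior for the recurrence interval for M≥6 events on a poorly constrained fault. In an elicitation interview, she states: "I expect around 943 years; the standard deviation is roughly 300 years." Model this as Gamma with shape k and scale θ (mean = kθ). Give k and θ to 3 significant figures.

For Gamma(k, scale θ): mean = kθ, variance = kθ², so CV = 1/√k.
CV = SD/mean = 300/943 = 0.3181, hence k = 1/CV² = 9.88.
Then θ = mean/k = 943/9.88 = 95.4.

k ≈ 9.88, θ ≈ 95.4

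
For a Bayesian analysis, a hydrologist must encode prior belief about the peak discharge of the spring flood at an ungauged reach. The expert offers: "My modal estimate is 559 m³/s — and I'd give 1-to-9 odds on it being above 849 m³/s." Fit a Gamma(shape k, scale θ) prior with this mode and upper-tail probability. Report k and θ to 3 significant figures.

Gamma(k,θ) with k>1 has mode (k−1)θ, so θ = 559/(k−1).
Need P(X < 849) = 0.9 with θ tied to k this way. Start at k = 2, θ = 559: P(X<849) ≈ 0.448.
Too low — raise k to concentrate. Iterating converges to k ≈ 11.7.
Then θ = 559/(11.7−1) ≈ 52.4.

k ≈ 11.7, θ ≈ 52.4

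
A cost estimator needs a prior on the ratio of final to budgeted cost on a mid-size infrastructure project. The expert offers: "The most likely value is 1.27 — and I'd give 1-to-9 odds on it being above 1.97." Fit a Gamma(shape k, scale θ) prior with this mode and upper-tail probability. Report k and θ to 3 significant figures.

Gamma(k,θ) with k>1 has mode (k−1)θ, so θ = 1.27/(k−1).
Need P(X < 1.97) = 0.9 with θ tied to k this way. Start at k = 2, θ = 1.27: P(X<1.97) ≈ 0.459.
Too low — raise k to concentrate. Iterating converges to k ≈ 10.7.
Then θ = 1.27/(10.7−1) ≈ 0.131.

k ≈ 10.7, θ ≈ 0.131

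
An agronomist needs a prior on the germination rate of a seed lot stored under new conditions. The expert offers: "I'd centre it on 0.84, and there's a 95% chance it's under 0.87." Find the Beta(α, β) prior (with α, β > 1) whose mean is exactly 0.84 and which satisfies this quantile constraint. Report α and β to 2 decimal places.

With mean 0.84 fixed, write α = 0.84s, β = 0.16s where s = α+β.
Need P(θ < 0.87) = 0.95 under Beta(0.84s, 0.16s). Normal approximation: (q−m)/√(m(1−m)/s) ≈ z_{0.95} = 1.64, so s ≈ 0.84·0.16·(1.64)²/(0.87−0.84)² = 404.0.
At s = 404.0: P(θ<0.87) ≈ 0.956. Adjusting to match 0.95 gives s ≈ 375.99.
So α = 0.84·375.99 ≈ 315.83, β = 0.16·375.99 ≈ 60.16.

α ≈ 315.83, β ≈ 60.16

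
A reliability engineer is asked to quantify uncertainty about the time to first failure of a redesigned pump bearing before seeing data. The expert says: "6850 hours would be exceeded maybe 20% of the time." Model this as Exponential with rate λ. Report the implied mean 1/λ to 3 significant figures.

P(T > 6850.0) = e^(−λ·6850.0) = 0.2, so λ = −ln(0.2)/6850.0 = 0.000235.
Mean = 1/λ = 4260 hours.

mean ≈ 4260 hours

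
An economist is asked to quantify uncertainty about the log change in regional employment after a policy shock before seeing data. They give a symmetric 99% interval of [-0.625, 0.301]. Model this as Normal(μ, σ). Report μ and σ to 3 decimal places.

A symmetric 99% interval runs μ ± z·σ with z = 2.576.
Half-width = 0.463, so σ = 0.463/2.576 = 0.180.
μ is the interval midpoint, -0.162.

μ = -0.162, σ = 0.180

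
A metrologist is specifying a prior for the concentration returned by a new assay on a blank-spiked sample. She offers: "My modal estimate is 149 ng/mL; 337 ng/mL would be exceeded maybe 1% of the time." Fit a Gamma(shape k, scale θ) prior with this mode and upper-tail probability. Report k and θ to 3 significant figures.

Gamma(k,θ) with k>1 has mode (k−1)θ, so θ = 149/(k−1).
Need P(X < 337) = 0.99 with θ tied to k this way. Start at k = 2, θ = 149: P(X<337) ≈ 0.660.
Too low — raise k to concentrate. Iterating converges to k ≈ 8.2.
Then θ = 149/(8.2−1) ≈ 20.7.

k ≈ 8.2, θ ≈ 20.7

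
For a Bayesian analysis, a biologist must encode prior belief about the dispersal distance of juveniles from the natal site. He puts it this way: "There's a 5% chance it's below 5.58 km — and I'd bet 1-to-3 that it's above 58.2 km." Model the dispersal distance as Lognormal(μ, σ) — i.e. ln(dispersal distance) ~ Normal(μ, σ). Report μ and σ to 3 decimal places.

μ ≈ 3.382, σ ≈ 1.011

If T ~ Lognormal(μ,σ) then ln T ~ Normal(μ,σ), so the p-quantile of ln T is μ + z_p·σ.
ln(5.58) = 1.719 and ln(58.2) = 4.064; z_{0.05} = -1.645, z_{0.75} = 0.6745.
σ = (4.064 − 1.719)/(0.6745 − (-1.645)) = 1.011.
μ = 1.719 − (-1.645)·1.011 = 3.382.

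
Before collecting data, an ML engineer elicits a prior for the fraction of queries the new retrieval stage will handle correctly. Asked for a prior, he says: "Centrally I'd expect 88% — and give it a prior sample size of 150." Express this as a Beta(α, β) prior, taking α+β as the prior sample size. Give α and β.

Under the effective-sample-size interpretation, Beta(α, β) has prior mean α/(α+β) and prior sample size α+β.
So α+β = 150 and α/(α+β) = 0.88, giving α = 0.88·150 = 132 and β = 150 − 132 = 18.

α = 132, β = 18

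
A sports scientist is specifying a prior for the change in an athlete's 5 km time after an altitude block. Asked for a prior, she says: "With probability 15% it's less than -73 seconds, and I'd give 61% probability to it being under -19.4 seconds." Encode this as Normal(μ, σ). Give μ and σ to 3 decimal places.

The p-quantile of Normal(μ,σ) is μ + z_p·σ, with z_{0.15} = -1.036 and z_{0.61} = 0.2793.
Eliminate σ: μ = (z₂·x₁ − z₁·x₂)/(z₂ − z₁) = (0.2793·-73 − (-1.036)·-19.4)/1.316 = -30.779.
Then σ = (x₂ − x₁)/(z₂ − z₁) = (-19.4 − -73)/1.316 = 40.737.

μ = -30.779, σ = 40.737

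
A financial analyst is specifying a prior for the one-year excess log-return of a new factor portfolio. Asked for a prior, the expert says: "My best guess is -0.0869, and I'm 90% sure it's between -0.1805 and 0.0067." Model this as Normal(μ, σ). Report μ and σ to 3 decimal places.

μ = -0.087, σ = 0.057

A symmetric 90% interval runs μ ± z·σ with z = 1.645.
Half-width = 0.0936, so σ = 0.0936/1.645 = 0.057.
μ is the stated best guess, -0.087.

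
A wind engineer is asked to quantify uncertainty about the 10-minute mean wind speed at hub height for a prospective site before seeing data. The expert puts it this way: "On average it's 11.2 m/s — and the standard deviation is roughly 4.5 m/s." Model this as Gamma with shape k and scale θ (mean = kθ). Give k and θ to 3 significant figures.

k ≈ 6.19, θ ≈ 1.81

For Gamma(k, scale θ): mean = kθ, variance = kθ², so CV = 1/√k.
CV = SD/mean = 4.5/11.2 = 0.4018, hence k = 1/CV² = 6.19.
Then θ = mean/k = 11.2/6.19 = 1.81.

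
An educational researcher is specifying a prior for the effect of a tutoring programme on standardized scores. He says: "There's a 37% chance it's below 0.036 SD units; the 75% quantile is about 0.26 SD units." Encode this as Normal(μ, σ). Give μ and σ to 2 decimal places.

μ = 0.11, σ = 0.22

For Normal(μ,σ), the p-quantile is μ + z_p·σ. Here z_{0.37} = -0.3319, z_{0.75} = 0.6745.
So 0.036 = μ − 0.3319σ and 0.26 = μ + 0.6745σ.
Subtracting: σ = (0.26 − 0.036)/(0.6745 − (-0.3319)) = 0.22.
Then μ = 0.036 − (-0.3319)·0.22 = 0.11.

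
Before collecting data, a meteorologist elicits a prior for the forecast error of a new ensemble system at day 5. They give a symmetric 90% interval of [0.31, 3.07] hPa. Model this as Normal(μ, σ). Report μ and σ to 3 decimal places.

μ = 1.690, σ = 0.839

A symmetric 90% interval runs μ ± z·σ with z = 1.645.
Half-width = 1.38, so σ = 1.38/1.645 = 0.839.
μ is the interval midpoint, 1.690.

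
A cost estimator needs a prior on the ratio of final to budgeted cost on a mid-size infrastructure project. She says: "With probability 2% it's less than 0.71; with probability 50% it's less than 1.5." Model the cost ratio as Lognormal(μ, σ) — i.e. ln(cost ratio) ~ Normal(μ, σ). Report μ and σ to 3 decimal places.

If T ~ Lognormal(μ,σ) then ln T ~ Normal(μ,σ), so the p-quantile of ln T is μ + z_p·σ.
ln(0.71) = -0.3425 and ln(1.5) = 0.4055; z_{0.02} = -2.054, z_{0.5} = 0.
σ = (0.4055 − -0.3425)/(0 − (-2.054)) = 0.364.
μ = -0.3425 − (-2.054)·0.364 = 0.405.

μ ≈ 0.405, σ ≈ 0.364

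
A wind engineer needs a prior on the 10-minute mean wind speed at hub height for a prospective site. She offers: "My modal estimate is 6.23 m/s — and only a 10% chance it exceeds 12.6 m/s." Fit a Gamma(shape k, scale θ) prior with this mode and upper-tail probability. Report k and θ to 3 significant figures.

Gamma(k,θ) with k>1 has mode (k−1)θ, so θ = 6.23/(k−1).
Need P(X < 12.6) = 0.9 with θ tied to k this way. Start at k = 2, θ = 6.23: P(X<12.6) ≈ 0.600.
Too low — raise k to concentrate. Iterating converges to k ≈ 4.87.
Then θ = 6.23/(4.87−1) ≈ 1.61.

k ≈ 4.87, θ ≈ 1.61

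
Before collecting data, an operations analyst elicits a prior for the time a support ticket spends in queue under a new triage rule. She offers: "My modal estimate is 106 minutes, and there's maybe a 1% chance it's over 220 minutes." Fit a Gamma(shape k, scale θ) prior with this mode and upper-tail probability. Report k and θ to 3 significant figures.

Gamma(k,θ) with k>1 has mode (k−1)θ, so θ = 106/(k−1).
Need P(X < 220) = 0.99 with θ tied to k this way. Start at k = 2, θ = 106: P(X<220) ≈ 0.614.
Too low — raise k to concentrate. Iterating converges to k ≈ 10.1.
Then θ = 106/(10.1−1) ≈ 11.6.

k ≈ 10.1, θ ≈ 11.6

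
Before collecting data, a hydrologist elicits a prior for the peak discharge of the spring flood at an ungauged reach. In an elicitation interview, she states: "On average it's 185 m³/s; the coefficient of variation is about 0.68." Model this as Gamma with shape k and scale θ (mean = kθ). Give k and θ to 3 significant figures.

k ≈ 2.16, θ ≈ 85.5

For Gamma(k, scale θ): mean = kθ, variance = kθ², so CV = 1/√k.
CV = 0.68, hence k = 1/CV² = 2.16.
Then θ = mean/k = 185/2.16 = 85.5.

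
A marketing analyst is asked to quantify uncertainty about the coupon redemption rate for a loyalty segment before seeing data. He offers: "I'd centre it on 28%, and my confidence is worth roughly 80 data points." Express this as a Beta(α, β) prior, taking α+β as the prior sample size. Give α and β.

α = 22.4, β = 57.6

Under the effective-sample-size interpretation, Beta(α, β) has prior mean α/(α+β) and prior sample size α+β.
So α+β = 80 and α/(α+β) = 0.28, giving α = 0.28·80 = 22.4 and β = 80 − 22.4 = 57.6.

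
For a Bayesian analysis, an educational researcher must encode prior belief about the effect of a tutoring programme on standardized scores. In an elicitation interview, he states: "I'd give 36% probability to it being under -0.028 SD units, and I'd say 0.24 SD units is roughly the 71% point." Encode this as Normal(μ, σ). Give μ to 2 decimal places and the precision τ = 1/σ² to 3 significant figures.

The p-quantile of Normal(μ,σ) is μ + z_p·σ, with z_{0.36} = -0.3585 and z_{0.71} = 0.5534.
Eliminate σ: μ = (z₂·x₁ − z₁·x₂)/(z₂ − z₁) = (0.5534·-0.028 − (-0.3585)·0.24)/0.9118 = 0.08.
Then σ = (x₂ − x₁)/(z₂ − z₁) = (0.24 − -0.028)/0.9118 = 0.29.
Precision τ = 1/σ² = 1/0.2939² = 11.6.

μ = 0.08, τ = 11.6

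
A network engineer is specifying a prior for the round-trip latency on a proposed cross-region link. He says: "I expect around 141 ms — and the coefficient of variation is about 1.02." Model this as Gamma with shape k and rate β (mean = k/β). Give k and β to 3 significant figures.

k ≈ 0.961, β ≈ 0.00682

For Gamma(k, rate β): mean = k/β, variance = k/β², so CV = 1/√k.
CV = 1.02, hence k = 1/CV² = 0.961.
Then β = k/mean = 0.961/141 = 0.00682.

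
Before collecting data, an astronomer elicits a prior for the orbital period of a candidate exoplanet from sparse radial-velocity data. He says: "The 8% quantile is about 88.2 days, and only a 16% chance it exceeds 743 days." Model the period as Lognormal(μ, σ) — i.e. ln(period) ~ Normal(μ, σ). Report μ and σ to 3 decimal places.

μ ≈ 5.727, σ ≈ 0.888

If T ~ Lognormal(μ,σ) then ln T ~ Normal(μ,σ), so the p-quantile of ln T is μ + z_p·σ.
ln(88.2) = 4.48 and ln(743) = 6.611; z_{0.08} = -1.405, z_{0.84} = 0.9945.
σ = (6.611 − 4.48)/(0.9945 − (-1.405)) = 0.888.
μ = 4.48 − (-1.405)·0.888 = 5.727.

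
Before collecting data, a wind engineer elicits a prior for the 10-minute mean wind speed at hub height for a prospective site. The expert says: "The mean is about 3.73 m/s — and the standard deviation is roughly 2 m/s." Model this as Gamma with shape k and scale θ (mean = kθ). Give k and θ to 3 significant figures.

k ≈ 3.48, θ ≈ 1.07

For Gamma(k, scale θ): mean = kθ, variance = kθ², so CV = 1/√k.
CV = SD/mean = 2/3.73 = 0.5362, hence k = 1/CV² = 3.48.
Then θ = mean/k = 3.73/3.48 = 1.07.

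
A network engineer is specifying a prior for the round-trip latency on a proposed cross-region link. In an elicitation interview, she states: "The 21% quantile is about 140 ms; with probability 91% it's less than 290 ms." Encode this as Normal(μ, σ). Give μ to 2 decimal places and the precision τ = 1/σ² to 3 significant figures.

μ = 196.34, τ = 0.000205

The p-quantile of Normal(μ,σ) is μ + z_p·σ, with z_{0.21} = -0.8064 and z_{0.91} = 1.341.
Eliminate σ: μ = (z₂·x₁ − z₁·x₂)/(z₂ − z₁) = (1.341·140 − (-0.8064)·290)/2.147 = 196.34.
Then σ = (x₂ − x₁)/(z₂ − z₁) = (290 − 140)/2.147 = 69.86.
Precision τ = 1/σ² = 1/69.86² = 0.000205.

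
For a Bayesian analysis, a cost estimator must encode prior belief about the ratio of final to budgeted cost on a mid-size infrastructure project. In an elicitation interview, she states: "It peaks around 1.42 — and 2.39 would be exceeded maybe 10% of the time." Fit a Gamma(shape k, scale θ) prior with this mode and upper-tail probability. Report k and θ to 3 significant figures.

k ≈ 7.98, θ ≈ 0.204

Gamma(k,θ) with k>1 has mode (k−1)θ, so θ = 1.42/(k−1).
Need P(X < 2.39) = 0.9 with θ tied to k this way. Start at k = 2, θ = 1.42: P(X<2.39) ≈ 0.501.
Too low — raise k to concentrate. Iterating converges to k ≈ 7.98.
Then θ = 1.42/(7.98−1) ≈ 0.204.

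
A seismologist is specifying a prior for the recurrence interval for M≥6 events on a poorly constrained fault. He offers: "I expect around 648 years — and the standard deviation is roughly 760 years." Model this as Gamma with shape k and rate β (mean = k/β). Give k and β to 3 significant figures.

k ≈ 0.727, β ≈ 0.00112

For Gamma(k, rate β): mean = k/β, variance = k/β², so CV = 1/√k.
CV = SD/mean = 760/648 = 1.173, hence k = 1/CV² = 0.727.
Then β = k/mean = 0.727/648 = 0.00112.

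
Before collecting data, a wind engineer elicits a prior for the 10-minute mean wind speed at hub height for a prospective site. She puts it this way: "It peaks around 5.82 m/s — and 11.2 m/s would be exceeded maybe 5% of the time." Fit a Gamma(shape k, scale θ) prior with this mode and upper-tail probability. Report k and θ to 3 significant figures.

Gamma(k,θ) with k>1 has mode (k−1)θ, so θ = 5.82/(k−1).
Need P(X < 11.2) = 0.95 with θ tied to k this way. Start at k = 2, θ = 5.82: P(X<11.2) ≈ 0.573.
Too low — raise k to concentrate. Iterating converges to k ≈ 7.48.
Then θ = 5.82/(7.48−1) ≈ 0.898.

k ≈ 7.48, θ ≈ 0.898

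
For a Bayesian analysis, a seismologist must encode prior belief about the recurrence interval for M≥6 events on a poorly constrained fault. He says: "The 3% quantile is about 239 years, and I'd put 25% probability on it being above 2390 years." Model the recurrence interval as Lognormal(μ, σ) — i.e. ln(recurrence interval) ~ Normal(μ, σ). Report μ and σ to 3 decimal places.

If T ~ Lognormal(μ,σ) then ln T ~ Normal(μ,σ), so the p-quantile of ln T is μ + z_p·σ.
ln(239) = 5.476 and ln(2390) = 7.779; z_{0.03} = -1.881, z_{0.75} = 0.6745.
σ = (7.779 − 5.476)/(0.6745 − (-1.881)) = 0.901.
μ = 5.476 − (-1.881)·0.901 = 7.171.

μ ≈ 7.171, σ ≈ 0.901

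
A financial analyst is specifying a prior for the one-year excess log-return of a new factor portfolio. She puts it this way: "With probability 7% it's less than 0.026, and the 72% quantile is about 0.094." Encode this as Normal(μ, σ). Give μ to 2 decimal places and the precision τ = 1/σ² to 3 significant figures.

μ = 0.07, τ = 917

The p-quantile of Normal(μ,σ) is μ + z_p·σ, with z_{0.07} = -1.476 and z_{0.72} = 0.5828.
Eliminate σ: μ = (z₂·x₁ − z₁·x₂)/(z₂ − z₁) = (0.5828·0.026 − (-1.476)·0.094)/2.059 = 0.07.
Then σ = (x₂ − x₁)/(z₂ − z₁) = (0.094 − 0.026)/2.059 = 0.03.
Precision τ = 1/σ² = 1/0.03303² = 917.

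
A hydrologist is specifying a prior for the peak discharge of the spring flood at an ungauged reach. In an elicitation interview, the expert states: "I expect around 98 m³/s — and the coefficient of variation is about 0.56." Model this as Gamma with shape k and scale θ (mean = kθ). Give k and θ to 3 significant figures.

k ≈ 3.19, θ ≈ 30.7

For Gamma(k, scale θ): mean = kθ, variance = kθ², so CV = 1/√k.
CV = 0.56, hence k = 1/CV² = 3.19.
Then θ = mean/k = 98/3.19 = 30.7.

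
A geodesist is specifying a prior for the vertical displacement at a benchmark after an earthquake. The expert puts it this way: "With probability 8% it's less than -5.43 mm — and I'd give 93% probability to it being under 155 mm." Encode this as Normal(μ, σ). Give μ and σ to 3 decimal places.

For Normal(μ,σ), the p-quantile is μ + z_p·σ. Here z_{0.08} = -1.405, z_{0.93} = 1.476.
So -5.43 = μ − 1.405σ and 155 = μ + 1.476σ.
Subtracting: σ = (155 − -5.43)/(1.476 − (-1.405)) = 55.688.
Then μ = -5.43 − (-1.405)·55.688 = 72.816.

μ = 72.816, σ = 55.688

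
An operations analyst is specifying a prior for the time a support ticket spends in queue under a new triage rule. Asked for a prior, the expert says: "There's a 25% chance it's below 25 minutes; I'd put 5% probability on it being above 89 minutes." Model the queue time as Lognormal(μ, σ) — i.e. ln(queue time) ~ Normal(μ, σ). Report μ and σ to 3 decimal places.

μ ≈ 3.588, σ ≈ 0.547

If T ~ Lognormal(μ,σ) then ln T ~ Normal(μ,σ), so the p-quantile of ln T is μ + z_p·σ.
ln(25) = 3.219 and ln(89) = 4.489; z_{0.25} = -0.6745, z_{0.95} = 1.645.
σ = (4.489 − 3.219)/(1.645 − (-0.6745)) = 0.547.
μ = 3.219 − (-0.6745)·0.547 = 3.588.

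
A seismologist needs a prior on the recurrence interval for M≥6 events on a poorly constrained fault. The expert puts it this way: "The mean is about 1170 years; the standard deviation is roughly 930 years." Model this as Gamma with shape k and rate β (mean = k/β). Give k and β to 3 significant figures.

k ≈ 1.58, β ≈ 0.00135

For Gamma(k, rate β): mean = k/β, variance = k/β², so CV = 1/√k.
CV = SD/mean = 930/1170 = 0.7949, hence k = 1/CV² = 1.58.
Then β = k/mean = 1.58/1170 = 0.00135.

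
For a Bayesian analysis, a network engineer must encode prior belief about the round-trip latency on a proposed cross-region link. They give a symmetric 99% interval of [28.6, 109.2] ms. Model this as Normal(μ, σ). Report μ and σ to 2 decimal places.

A symmetric 99% interval runs μ ± z·σ with z = 2.576.
Half-width = 40.3, so σ = 40.3/2.576 = 15.65.
μ is the interval midpoint, 68.90.

μ = 68.90, σ = 15.65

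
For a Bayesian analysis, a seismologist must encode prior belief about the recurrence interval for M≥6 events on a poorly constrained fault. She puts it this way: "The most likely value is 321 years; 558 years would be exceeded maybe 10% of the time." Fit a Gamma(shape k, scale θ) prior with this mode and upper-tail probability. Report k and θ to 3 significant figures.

k ≈ 7.21, θ ≈ 51.7

Gamma(k,θ) with k>1 has mode (k−1)θ, so θ = 321/(k−1).
Need P(X < 558) = 0.9 with θ tied to k this way. Start at k = 2, θ = 321: P(X<558) ≈ 0.519.
Too low — raise k to concentrate. Iterating converges to k ≈ 7.21.
Then θ = 321/(7.21−1) ≈ 51.7.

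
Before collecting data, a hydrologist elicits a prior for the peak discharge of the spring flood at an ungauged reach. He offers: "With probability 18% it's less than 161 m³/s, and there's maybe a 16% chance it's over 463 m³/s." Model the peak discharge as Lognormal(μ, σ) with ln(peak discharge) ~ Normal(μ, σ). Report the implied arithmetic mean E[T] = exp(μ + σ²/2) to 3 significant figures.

E[T] ≈ 311 m³/s

If T ~ Lognormal(μ,σ) then ln T ~ Normal(μ,σ), so the p-quantile of ln T is μ + z_p·σ.
ln(161) = 5.081 and ln(463) = 6.138; z_{0.18} = -0.9154, z_{0.84} = 0.9945.
σ = (6.138 − 5.081)/(0.9945 − (-0.9154)) = 0.553.
μ = 5.081 − (-0.9154)·0.553 = 5.588.
E[T] = exp(μ + σ²/2) = exp(5.588 + 0.1530) = 311 m³/s.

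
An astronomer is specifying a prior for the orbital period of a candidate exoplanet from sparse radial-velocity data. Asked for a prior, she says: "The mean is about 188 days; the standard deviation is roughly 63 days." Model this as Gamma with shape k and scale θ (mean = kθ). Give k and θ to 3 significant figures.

For Gamma(k, scale θ): mean = kθ, variance = kθ², so CV = 1/√k.
CV = SD/mean = 63/188 = 0.3351, hence k = 1/CV² = 8.91.
Then θ = mean/k = 188/8.91 = 21.1.

k ≈ 8.91, θ ≈ 21.1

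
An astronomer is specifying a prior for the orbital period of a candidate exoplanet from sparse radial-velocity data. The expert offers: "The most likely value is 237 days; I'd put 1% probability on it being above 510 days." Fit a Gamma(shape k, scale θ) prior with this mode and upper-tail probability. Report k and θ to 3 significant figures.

Gamma(k,θ) with k>1 has mode (k−1)θ, so θ = 237/(k−1).
Need P(X < 510) = 0.99 with θ tied to k this way. Start at k = 2, θ = 237: P(X<510) ≈ 0.634.
Too low — raise k to concentrate. Iterating converges to k ≈ 9.25.
Then θ = 237/(9.25−1) ≈ 28.7.

k ≈ 9.25, θ ≈ 28.7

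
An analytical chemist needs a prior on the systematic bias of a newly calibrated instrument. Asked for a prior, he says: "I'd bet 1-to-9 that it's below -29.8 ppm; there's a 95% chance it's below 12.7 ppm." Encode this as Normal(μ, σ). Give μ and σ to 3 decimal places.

μ = -11.188, σ = 14.523

The p-quantile of Normal(μ,σ) is μ + z_p·σ, with z_{0.1} = -1.282 and z_{0.95} = 1.645.
Eliminate σ: μ = (z₂·x₁ − z₁·x₂)/(z₂ − z₁) = (1.645·-29.8 − (-1.282)·12.7)/2.926 = -11.188.
Then σ = (x₂ − x₁)/(z₂ − z₁) = (12.7 − -29.8)/2.926 = 14.523.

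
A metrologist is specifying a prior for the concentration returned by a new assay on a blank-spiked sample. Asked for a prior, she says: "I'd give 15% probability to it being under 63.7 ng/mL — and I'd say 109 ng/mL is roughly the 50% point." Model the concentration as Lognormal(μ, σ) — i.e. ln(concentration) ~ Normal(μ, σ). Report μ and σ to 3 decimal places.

If T ~ Lognormal(μ,σ) then ln T ~ Normal(μ,σ), so the p-quantile of ln T is μ + z_p·σ.
ln(63.7) = 4.154 and ln(109) = 4.691; z_{0.15} = -1.036, z_{0.5} = 0.
σ = (4.691 − 4.154)/(0 − (-1.036)) = 0.518.
μ = 4.154 − (-1.036)·0.518 = 4.691.

μ ≈ 4.691, σ ≈ 0.518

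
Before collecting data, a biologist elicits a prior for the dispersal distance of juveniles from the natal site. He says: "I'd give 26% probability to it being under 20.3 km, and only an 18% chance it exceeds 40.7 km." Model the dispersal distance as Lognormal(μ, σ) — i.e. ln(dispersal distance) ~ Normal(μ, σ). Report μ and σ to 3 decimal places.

If T ~ Lognormal(μ,σ) then ln T ~ Normal(μ,σ), so the p-quantile of ln T is μ + z_p·σ.
ln(20.3) = 3.011 and ln(40.7) = 3.706; z_{0.26} = -0.6433, z_{0.82} = 0.9154.
σ = (3.706 − 3.011)/(0.9154 − (-0.6433)) = 0.446.
μ = 3.011 − (-0.6433)·0.446 = 3.298.

μ ≈ 3.298, σ ≈ 0.446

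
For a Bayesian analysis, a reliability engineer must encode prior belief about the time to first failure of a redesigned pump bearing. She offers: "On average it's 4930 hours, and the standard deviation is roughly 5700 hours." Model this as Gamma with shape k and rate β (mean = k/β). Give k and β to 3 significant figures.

k ≈ 0.748, β ≈ 0.000152

For Gamma(k, rate β): mean = k/β, variance = k/β², so CV = 1/√k.
CV = SD/mean = 5700/4930 = 1.156, hence k = 1/CV² = 0.748.
Then β = k/mean = 0.748/4930 = 0.000152.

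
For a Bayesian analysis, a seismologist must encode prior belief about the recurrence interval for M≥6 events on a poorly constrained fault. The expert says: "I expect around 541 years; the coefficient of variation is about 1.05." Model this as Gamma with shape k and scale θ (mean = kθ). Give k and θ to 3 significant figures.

k ≈ 0.907, θ ≈ 596

For Gamma(k, scale θ): mean = kθ, variance = kθ², so CV = 1/√k.
CV = 1.05, hence k = 1/CV² = 0.907.
Then θ = mean/k = 541/0.907 = 596.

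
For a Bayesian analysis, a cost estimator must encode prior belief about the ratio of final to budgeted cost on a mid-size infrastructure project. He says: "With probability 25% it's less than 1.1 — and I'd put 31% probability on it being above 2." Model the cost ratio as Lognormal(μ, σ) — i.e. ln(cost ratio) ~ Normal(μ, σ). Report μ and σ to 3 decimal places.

If T ~ Lognormal(μ,σ) then ln T ~ Normal(μ,σ), so the p-quantile of ln T is μ + z_p·σ.
ln(1.1) = 0.09531 and ln(2) = 0.6931; z_{0.25} = -0.6745, z_{0.69} = 0.4959.
σ = (0.6931 − 0.09531)/(0.4959 − (-0.6745)) = 0.511.
μ = 0.09531 − (-0.6745)·0.511 = 0.440.

μ ≈ 0.440, σ ≈ 0.511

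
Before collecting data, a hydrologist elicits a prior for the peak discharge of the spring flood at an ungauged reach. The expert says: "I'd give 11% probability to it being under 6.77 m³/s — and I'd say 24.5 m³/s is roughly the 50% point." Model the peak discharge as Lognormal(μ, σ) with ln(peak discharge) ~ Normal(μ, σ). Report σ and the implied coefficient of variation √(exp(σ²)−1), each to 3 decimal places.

If T ~ Lognormal(μ,σ) then ln T ~ Normal(μ,σ), so the p-quantile of ln T is μ + z_p·σ.
ln(6.77) = 1.913 and ln(24.5) = 3.199; z_{0.11} = -1.227, z_{0.5} = 0.
σ = (3.199 − 1.913)/(0 − (-1.227)) = 1.049.
μ = 1.913 − (-1.227)·1.049 = 3.199.
CV = √(exp(σ²)−1) = √(exp(1.0996)−1) = 1.415.

σ ≈ 1.049, CV ≈ 1.415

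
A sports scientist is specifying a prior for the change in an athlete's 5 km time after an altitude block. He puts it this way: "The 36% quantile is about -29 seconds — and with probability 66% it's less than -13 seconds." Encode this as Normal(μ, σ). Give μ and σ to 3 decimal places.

μ = -21.560, σ = 20.754

The p-quantile of Normal(μ,σ) is μ + z_p·σ, with z_{0.36} = -0.3585 and z_{0.66} = 0.4125.
Eliminate σ: μ = (z₂·x₁ − z₁·x₂)/(z₂ − z₁) = (0.4125·-29 − (-0.3585)·-13)/0.7709 = -21.560.
Then σ = (x₂ − x₁)/(z₂ − z₁) = (-13 − -29)/0.7709 = 20.754.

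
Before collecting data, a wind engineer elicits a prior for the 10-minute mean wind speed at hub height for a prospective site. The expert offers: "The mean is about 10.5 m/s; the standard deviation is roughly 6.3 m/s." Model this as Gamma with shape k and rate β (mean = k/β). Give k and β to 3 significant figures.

For Gamma(k, rate β): mean = k/β, variance = k/β², so CV = 1/√k.
CV = SD/mean = 6.3/10.5 = 0.6, hence k = 1/CV² = 2.78.
Then β = k/mean = 2.78/10.5 = 0.265.

k ≈ 2.78, β ≈ 0.265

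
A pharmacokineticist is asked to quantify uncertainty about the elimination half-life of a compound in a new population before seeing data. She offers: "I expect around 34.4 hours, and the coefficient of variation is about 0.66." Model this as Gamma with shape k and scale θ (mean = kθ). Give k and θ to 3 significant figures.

For Gamma(k, scale θ): mean = kθ, variance = kθ², so CV = 1/√k.
CV = 0.66, hence k = 1/CV² = 2.3.
Then θ = mean/k = 34.4/2.3 = 15.

k ≈ 2.3, θ ≈ 15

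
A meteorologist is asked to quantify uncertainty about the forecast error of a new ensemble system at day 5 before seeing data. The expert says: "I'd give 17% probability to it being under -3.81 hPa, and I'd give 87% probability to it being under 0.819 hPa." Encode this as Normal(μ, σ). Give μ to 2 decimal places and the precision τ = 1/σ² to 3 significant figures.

For Normal(μ,σ), the p-quantile is μ + z_p·σ. Here z_{0.17} = -0.9542, z_{0.87} = 1.126.
So -3.81 = μ − 0.9542σ and 0.819 = μ + 1.126σ.
Subtracting: σ = (0.819 − -3.81)/(1.126 − (-0.9542)) = 2.22.
Then μ = -3.81 − (-0.9542)·2.22 = -1.69.
Precision τ = 1/σ² = 1/2.225² = 0.202.

μ = -1.69, τ = 0.202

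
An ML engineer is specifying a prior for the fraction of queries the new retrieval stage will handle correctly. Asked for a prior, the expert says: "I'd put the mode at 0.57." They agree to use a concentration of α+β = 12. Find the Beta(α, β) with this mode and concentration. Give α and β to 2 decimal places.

α = 6.70, β = 5.30

For α,β > 1 the Beta mode is (α−1)/(α+β−2). With α+β = 12, the mode is (α−1)/10.
Set (α−1)/10 = 0.57 → α = 1 + 0.57·10 = 6.70.
β = 12 − α = 5.30.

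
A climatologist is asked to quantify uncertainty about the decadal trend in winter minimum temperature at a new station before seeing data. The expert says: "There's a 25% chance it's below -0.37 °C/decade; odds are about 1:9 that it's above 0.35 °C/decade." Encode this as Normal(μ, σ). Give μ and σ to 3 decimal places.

μ = -0.122, σ = 0.368

For Normal(μ,σ), the p-quantile is μ + z_p·σ. Here z_{0.25} = -0.6745, z_{0.9} = 1.282.
So -0.37 = μ − 0.6745σ and 0.35 = μ + 1.282σ.
Subtracting: σ = (0.35 − -0.37)/(1.282 − (-0.6745)) = 0.368.
Then μ = -0.37 − (-0.6745)·0.368 = -0.122.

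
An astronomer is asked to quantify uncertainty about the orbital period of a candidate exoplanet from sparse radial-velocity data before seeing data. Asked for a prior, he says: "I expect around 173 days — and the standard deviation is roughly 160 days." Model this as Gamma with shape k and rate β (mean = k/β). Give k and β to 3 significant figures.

For Gamma(k, rate β): mean = k/β, variance = k/β², so CV = 1/√k.
CV = SD/mean = 160/173 = 0.9249, hence k = 1/CV² = 1.17.
Then β = k/mean = 1.17/173 = 0.00676.

k ≈ 1.17, β ≈ 0.00676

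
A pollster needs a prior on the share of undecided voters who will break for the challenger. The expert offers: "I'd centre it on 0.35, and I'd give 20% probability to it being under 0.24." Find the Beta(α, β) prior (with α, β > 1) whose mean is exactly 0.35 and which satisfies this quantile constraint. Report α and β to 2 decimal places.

α ≈ 4.82, β ≈ 8.95

With mean 0.35 fixed, write α = 0.35s, β = 0.65s where s = α+β.
Need P(θ < 0.24) = 0.2 under Beta(0.35s, 0.65s). Normal approximation: (q−m)/√(m(1−m)/s) ≈ z_{0.2} = -0.842, so s ≈ 0.35·0.65·(-0.842)²/(0.24−0.35)² = 13.3.
At s = 13.3: P(θ<0.24) ≈ 0.205. Adjusting to match 0.2 gives s ≈ 13.77.
So α = 0.35·13.77 ≈ 4.82, β = 0.65·13.77 ≈ 8.95.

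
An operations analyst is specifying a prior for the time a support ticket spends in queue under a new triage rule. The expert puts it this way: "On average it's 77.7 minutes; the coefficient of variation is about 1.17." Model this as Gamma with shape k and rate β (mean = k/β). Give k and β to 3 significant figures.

For Gamma(k, rate β): mean = k/β, variance = k/β², so CV = 1/√k.
CV = 1.17, hence k = 1/CV² = 0.731.
Then β = k/mean = 0.731/77.7 = 0.0094.

k ≈ 0.731, β ≈ 0.0094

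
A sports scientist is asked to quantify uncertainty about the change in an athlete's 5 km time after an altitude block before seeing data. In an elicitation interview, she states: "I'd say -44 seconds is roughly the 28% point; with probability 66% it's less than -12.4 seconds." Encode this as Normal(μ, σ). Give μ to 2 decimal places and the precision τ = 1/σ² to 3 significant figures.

The p-quantile of Normal(μ,σ) is μ + z_p·σ, with z_{0.28} = -0.5828 and z_{0.66} = 0.4125.
Eliminate σ: μ = (z₂·x₁ − z₁·x₂)/(z₂ − z₁) = (0.4125·-44 − (-0.5828)·-12.4)/0.9953 = -25.50.
Then σ = (x₂ − x₁)/(z₂ − z₁) = (-12.4 − -44)/0.9953 = 31.75.
Precision τ = 1/σ² = 1/31.75² = 0.000992.

μ = -25.50, τ = 0.000992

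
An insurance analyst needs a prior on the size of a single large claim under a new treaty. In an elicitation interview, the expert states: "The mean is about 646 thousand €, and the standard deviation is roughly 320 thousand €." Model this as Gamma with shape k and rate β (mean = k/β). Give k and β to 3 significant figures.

k ≈ 4.08, β ≈ 0.00631

For Gamma(k, rate β): mean = k/β, variance = k/β², so CV = 1/√k.
CV = SD/mean = 320/646 = 0.4954, hence k = 1/CV² = 4.08.
Then β = k/mean = 4.08/646 = 0.00631.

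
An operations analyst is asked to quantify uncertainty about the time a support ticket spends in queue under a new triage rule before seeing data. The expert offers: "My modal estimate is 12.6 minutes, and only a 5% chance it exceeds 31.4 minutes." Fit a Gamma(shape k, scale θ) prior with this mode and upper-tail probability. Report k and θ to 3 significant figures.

k ≈ 4.26, θ ≈ 3.87

Gamma(k,θ) with k>1 has mode (k−1)θ, so θ = 12.6/(k−1).
Need P(X < 31.4) = 0.95 with θ tied to k this way. Start at k = 2, θ = 12.6: P(X<31.4) ≈ 0.711.
Too low — raise k to concentrate. Iterating converges to k ≈ 4.26.
Then θ = 12.6/(4.26−1) ≈ 3.87.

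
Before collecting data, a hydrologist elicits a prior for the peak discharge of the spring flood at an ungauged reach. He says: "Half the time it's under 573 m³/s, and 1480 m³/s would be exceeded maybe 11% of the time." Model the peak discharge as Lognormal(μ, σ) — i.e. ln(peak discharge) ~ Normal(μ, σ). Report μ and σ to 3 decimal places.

If T ~ Lognormal(μ,σ) then ln T ~ Normal(μ,σ), so the p-quantile of ln T is μ + z_p·σ.
ln(573) = 6.351 and ln(1480) = 7.3; z_{0.5} = 0, z_{0.89} = 1.227.
σ = (7.3 − 6.351)/(1.227 − (0)) = 0.774.
μ = 6.351 − (0)·0.774 = 6.351.

μ ≈ 6.351, σ ≈ 0.774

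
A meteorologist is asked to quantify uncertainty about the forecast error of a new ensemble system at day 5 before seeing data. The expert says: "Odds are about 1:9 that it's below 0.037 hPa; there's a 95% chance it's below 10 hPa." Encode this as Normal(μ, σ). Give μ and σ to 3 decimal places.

For Normal(μ,σ), the p-quantile is μ + z_p·σ. Here z_{0.1} = -1.282, z_{0.95} = 1.645.
So 0.037 = μ − 1.282σ and 10 = μ + 1.645σ.
Subtracting: σ = (10 − 0.037)/(1.645 − (-1.282)) = 3.405.
Then μ = 0.037 − (-1.282)·3.405 = 4.400.

μ = 4.400, σ = 3.405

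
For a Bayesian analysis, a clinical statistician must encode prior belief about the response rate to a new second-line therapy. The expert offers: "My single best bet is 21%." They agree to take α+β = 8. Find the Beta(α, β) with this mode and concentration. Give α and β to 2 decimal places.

For α,β > 1 the Beta mode is (α−1)/(α+β−2). With α+β = 8, the mode is (α−1)/6.
Set (α−1)/6 = 0.21 → α = 1 + 0.21·6 = 2.26.
β = 8 − α = 5.74.

α = 2.26, β = 5.74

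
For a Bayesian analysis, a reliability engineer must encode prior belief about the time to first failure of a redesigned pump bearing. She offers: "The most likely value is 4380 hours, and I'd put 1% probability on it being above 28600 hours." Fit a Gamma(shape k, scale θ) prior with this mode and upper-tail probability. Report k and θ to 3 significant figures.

k ≈ 2.02, θ ≈ 4280

Gamma(k,θ) with k>1 has mode (k−1)θ, so θ = 4380/(k−1).
Need P(X < 28600) = 0.99 with θ tied to k this way. Start at k = 2, θ = 4380: P(X<28600) ≈ 0.989.
Too low — raise k to concentrate. Iterating converges to k ≈ 2.02.
Then θ = 4380/(2.02−1) ≈ 4280.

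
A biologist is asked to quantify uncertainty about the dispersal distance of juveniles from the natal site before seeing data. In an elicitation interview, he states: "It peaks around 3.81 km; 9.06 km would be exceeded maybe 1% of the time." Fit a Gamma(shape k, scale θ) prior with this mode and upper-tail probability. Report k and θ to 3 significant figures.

k ≈ 7.32, θ ≈ 0.603

Gamma(k,θ) with k>1 has mode (k−1)θ, so θ = 3.81/(k−1).
Need P(X < 9.06) = 0.99 with θ tied to k this way. Start at k = 2, θ = 3.81: P(X<9.06) ≈ 0.687.
Too low — raise k to concentrate. Iterating converges to k ≈ 7.32.
Then θ = 3.81/(7.32−1) ≈ 0.603.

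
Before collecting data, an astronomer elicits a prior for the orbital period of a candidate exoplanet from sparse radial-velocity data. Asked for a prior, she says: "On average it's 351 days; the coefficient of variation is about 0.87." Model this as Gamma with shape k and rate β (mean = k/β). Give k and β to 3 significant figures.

k ≈ 1.32, β ≈ 0.00376

For Gamma(k, rate β): mean = k/β, variance = k/β², so CV = 1/√k.
CV = 0.87, hence k = 1/CV² = 1.32.
Then β = k/mean = 1.32/351 = 0.00376.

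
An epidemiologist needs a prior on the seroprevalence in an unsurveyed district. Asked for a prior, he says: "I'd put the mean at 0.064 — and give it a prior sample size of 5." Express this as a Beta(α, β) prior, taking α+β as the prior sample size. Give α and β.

Under the effective-sample-size interpretation, Beta(α, β) has prior mean α/(α+β) and prior sample size α+β.
So α+β = 5 and α/(α+β) = 0.064, giving α = 0.064·5 = 0.32 and β = 5 − 0.32 = 4.68.

α = 0.32, β = 4.68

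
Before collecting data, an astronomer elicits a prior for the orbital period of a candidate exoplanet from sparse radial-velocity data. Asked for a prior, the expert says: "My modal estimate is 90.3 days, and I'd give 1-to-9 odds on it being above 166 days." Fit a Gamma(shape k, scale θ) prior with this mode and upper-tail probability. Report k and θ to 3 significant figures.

Gamma(k,θ) with k>1 has mode (k−1)θ, so θ = 90.3/(k−1).
Need P(X < 166) = 0.9 with θ tied to k this way. Start at k = 2, θ = 90.3: P(X<166) ≈ 0.548.
Too low — raise k to concentrate. Iterating converges to k ≈ 6.15.
Then θ = 90.3/(6.15−1) ≈ 17.5.

k ≈ 6.15, θ ≈ 17.5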